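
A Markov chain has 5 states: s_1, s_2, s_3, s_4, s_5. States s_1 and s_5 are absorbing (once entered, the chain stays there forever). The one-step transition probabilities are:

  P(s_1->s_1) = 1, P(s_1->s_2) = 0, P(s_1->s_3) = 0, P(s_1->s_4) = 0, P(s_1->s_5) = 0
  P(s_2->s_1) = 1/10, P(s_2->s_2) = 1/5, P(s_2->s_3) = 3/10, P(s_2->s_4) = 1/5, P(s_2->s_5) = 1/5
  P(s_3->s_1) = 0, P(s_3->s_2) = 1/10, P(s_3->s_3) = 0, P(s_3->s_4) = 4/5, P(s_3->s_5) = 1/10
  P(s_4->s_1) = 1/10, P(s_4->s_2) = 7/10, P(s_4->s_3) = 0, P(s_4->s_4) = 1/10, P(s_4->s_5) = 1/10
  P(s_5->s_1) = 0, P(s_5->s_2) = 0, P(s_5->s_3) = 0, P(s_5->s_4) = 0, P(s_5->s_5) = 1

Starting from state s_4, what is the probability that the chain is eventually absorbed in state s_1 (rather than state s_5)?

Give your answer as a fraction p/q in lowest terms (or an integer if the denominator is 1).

Answer: 21/55

Derivation:
Let a_i = P(absorbed in s_1 | start in state i).
Boundary conditions: a_s_1 = 1, a_s_5 = 0.
For each transient state i, a_i = sum_j P(i->j) * a_j:
  a_s_2 = 1/10*a_s_1 + 1/5*a_s_2 + 3/10*a_s_3 + 1/5*a_s_4 + 1/5*a_s_5
  a_s_3 = 0*a_s_1 + 1/10*a_s_2 + 0*a_s_3 + 4/5*a_s_4 + 1/10*a_s_5
  a_s_4 = 1/10*a_s_1 + 7/10*a_s_2 + 0*a_s_3 + 1/10*a_s_4 + 1/10*a_s_5

Substituting a_s_1 = 1 and a_s_5 = 0, rearrange to (I - Q) a = r where r[i] = P(i -> s_1):
  [4/5, -3/10, -1/5] . (a_s_2, a_s_3, a_s_4) = 1/10
  [-1/10, 1, -4/5] . (a_s_2, a_s_3, a_s_4) = 0
  [-7/10, 0, 9/10] . (a_s_2, a_s_3, a_s_4) = 1/10

Solving yields:
  a_s_2 = 134/385
  a_s_3 = 131/385
  a_s_4 = 21/55

Starting state is s_4, so the absorption probability is a_s_4 = 21/55.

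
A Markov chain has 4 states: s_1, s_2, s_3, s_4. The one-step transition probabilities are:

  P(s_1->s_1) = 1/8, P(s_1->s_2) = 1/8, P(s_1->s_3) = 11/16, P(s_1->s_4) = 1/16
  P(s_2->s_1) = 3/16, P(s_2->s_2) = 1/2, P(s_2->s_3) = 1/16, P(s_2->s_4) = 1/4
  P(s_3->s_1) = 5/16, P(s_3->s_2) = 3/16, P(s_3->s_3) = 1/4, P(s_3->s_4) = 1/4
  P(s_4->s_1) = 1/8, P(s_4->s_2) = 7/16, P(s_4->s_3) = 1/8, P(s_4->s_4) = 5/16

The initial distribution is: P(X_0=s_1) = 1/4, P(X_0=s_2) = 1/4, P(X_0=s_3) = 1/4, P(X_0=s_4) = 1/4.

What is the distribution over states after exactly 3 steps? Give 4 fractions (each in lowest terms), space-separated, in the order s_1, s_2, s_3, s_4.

Propagating the distribution step by step (d_{t+1} = d_t * P):
d_0 = (s_1=1/4, s_2=1/4, s_3=1/4, s_4=1/4)
  d_1[s_1] = 1/4*1/8 + 1/4*3/16 + 1/4*5/16 + 1/4*1/8 = 3/16
  d_1[s_2] = 1/4*1/8 + 1/4*1/2 + 1/4*3/16 + 1/4*7/16 = 5/16
  d_1[s_3] = 1/4*11/16 + 1/4*1/16 + 1/4*1/4 + 1/4*1/8 = 9/32
  d_1[s_4] = 1/4*1/16 + 1/4*1/4 + 1/4*1/4 + 1/4*5/16 = 7/32
d_1 = (s_1=3/16, s_2=5/16, s_3=9/32, s_4=7/32)
  d_2[s_1] = 3/16*1/8 + 5/16*3/16 + 9/32*5/16 + 7/32*1/8 = 101/512
  d_2[s_2] = 3/16*1/8 + 5/16*1/2 + 9/32*3/16 + 7/32*7/16 = 21/64
  d_2[s_3] = 3/16*11/16 + 5/16*1/16 + 9/32*1/4 + 7/32*1/8 = 63/256
  d_2[s_4] = 3/16*1/16 + 5/16*1/4 + 9/32*1/4 + 7/32*5/16 = 117/512
d_2 = (s_1=101/512, s_2=21/64, s_3=63/256, s_4=117/512)
  d_3[s_1] = 101/512*1/8 + 21/64*3/16 + 63/256*5/16 + 117/512*1/8 = 785/4096
  d_3[s_2] = 101/512*1/8 + 21/64*1/2 + 63/256*3/16 + 117/512*7/16 = 2743/8192
  d_3[s_3] = 101/512*11/16 + 21/64*1/16 + 63/256*1/4 + 117/512*1/8 = 2017/8192
  d_3[s_4] = 101/512*1/16 + 21/64*1/4 + 63/256*1/4 + 117/512*5/16 = 931/4096
d_3 = (s_1=785/4096, s_2=2743/8192, s_3=2017/8192, s_4=931/4096)

Answer: 785/4096 2743/8192 2017/8192 931/4096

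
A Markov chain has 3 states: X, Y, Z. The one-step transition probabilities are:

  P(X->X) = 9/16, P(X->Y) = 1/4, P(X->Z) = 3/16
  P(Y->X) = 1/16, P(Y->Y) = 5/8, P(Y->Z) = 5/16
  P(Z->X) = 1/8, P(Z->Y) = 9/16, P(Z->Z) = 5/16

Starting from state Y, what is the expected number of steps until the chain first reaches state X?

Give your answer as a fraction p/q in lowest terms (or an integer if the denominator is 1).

Answer: 256/21

Derivation:
Let h_i = expected steps to first reach X from state i.
Boundary: h_X = 0.
First-step equations for the other states:
  h_Y = 1 + 1/16*h_X + 5/8*h_Y + 5/16*h_Z
  h_Z = 1 + 1/8*h_X + 9/16*h_Y + 5/16*h_Z

Substituting h_X = 0 and rearranging gives the linear system (I - Q) h = 1:
  [3/8, -5/16] . (h_Y, h_Z) = 1
  [-9/16, 11/16] . (h_Y, h_Z) = 1

Solving yields:
  h_Y = 256/21
  h_Z = 80/7

Starting state is Y, so the expected hitting time is h_Y = 256/21.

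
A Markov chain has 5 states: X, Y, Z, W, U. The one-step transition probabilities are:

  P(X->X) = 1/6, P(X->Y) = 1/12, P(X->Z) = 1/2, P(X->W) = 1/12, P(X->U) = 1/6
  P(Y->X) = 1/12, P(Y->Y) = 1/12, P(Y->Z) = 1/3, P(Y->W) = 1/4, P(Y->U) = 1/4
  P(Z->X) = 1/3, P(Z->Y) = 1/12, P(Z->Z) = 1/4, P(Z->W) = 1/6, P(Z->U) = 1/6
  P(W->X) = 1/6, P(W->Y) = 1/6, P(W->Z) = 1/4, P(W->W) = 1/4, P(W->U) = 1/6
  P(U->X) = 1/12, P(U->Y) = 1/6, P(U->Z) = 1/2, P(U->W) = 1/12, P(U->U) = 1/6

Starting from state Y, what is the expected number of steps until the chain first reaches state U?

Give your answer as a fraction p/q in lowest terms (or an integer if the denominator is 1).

Answer: 1986/379

Derivation:
Let h_i = expected steps to first reach U from state i.
Boundary: h_U = 0.
First-step equations for the other states:
  h_X = 1 + 1/6*h_X + 1/12*h_Y + 1/2*h_Z + 1/12*h_W + 1/6*h_U
  h_Y = 1 + 1/12*h_X + 1/12*h_Y + 1/3*h_Z + 1/4*h_W + 1/4*h_U
  h_Z = 1 + 1/3*h_X + 1/12*h_Y + 1/4*h_Z + 1/6*h_W + 1/6*h_U
  h_W = 1 + 1/6*h_X + 1/6*h_Y + 1/4*h_Z + 1/4*h_W + 1/6*h_U

Substituting h_U = 0 and rearranging gives the linear system (I - Q) h = 1:
  [5/6, -1/12, -1/2, -1/12] . (h_X, h_Y, h_Z, h_W) = 1
  [-1/12, 11/12, -1/3, -1/4] . (h_X, h_Y, h_Z, h_W) = 1
  [-1/3, -1/12, 3/4, -1/6] . (h_X, h_Y, h_Z, h_W) = 1
  [-1/6, -1/6, -1/4, 3/4] . (h_X, h_Y, h_Z, h_W) = 1

Solving yields:
  h_X = 10848/1895
  h_Y = 1986/379
  h_Z = 10842/1895
  h_W = 10758/1895

Starting state is Y, so the expected hitting time is h_Y = 1986/379.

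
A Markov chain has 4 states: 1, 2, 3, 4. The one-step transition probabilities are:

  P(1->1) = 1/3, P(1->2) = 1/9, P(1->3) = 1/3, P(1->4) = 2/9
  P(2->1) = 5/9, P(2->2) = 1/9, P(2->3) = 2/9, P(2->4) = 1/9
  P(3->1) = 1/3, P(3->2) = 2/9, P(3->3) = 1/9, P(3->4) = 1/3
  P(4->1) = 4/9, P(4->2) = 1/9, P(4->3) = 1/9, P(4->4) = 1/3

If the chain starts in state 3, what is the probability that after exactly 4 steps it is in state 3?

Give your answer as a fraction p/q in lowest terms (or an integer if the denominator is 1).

Computing P^4 by repeated multiplication:
P^1 =
  1: [1/3, 1/9, 1/3, 2/9]
  2: [5/9, 1/9, 2/9, 1/9]
  3: [1/3, 2/9, 1/9, 1/3]
  4: [4/9, 1/9, 1/9, 1/3]
P^2 =
  1: [31/81, 4/27, 16/81, 22/81]
  2: [10/27, 11/81, 20/81, 20/81]
  3: [34/81, 10/81, 17/81, 20/81]
  4: [32/81, 10/81, 2/9, 7/27]
P^3 =
  1: [289/729, 97/729, 155/729, 188/729]
  2: [95/243, 101/729, 152/729, 191/729]
  3: [283/729, 98/729, 53/243, 7/27]
  4: [284/729, 11/81, 155/729, 191/729]
P^4 =
  1: [2569/6561, 884/6561, 52/243, 568/2187]
  2: [860/2187, 881/6561, 1400/6561, 1700/6561]
  3: [2572/6561, 296/2187, 1393/6561, 1708/6561]
  4: [2576/6561, 884/6561, 1396/6561, 1705/6561]

(P^4)[3 -> 3] = 1393/6561

Answer: 1393/6561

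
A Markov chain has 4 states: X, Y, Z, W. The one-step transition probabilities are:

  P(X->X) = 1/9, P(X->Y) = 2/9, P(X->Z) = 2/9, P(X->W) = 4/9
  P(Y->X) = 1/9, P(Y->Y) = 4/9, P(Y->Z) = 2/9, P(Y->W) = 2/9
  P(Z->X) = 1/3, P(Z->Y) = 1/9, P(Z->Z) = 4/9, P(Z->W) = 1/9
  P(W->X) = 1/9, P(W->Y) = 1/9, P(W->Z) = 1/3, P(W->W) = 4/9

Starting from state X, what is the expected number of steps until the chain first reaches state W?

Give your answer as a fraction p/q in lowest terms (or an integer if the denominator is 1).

Let h_i = expected steps to first reach W from state i.
Boundary: h_W = 0.
First-step equations for the other states:
  h_X = 1 + 1/9*h_X + 2/9*h_Y + 2/9*h_Z + 4/9*h_W
  h_Y = 1 + 1/9*h_X + 4/9*h_Y + 2/9*h_Z + 2/9*h_W
  h_Z = 1 + 1/3*h_X + 1/9*h_Y + 4/9*h_Z + 1/9*h_W

Substituting h_W = 0 and rearranging gives the linear system (I - Q) h = 1:
  [8/9, -2/9, -2/9] . (h_X, h_Y, h_Z) = 1
  [-1/9, 5/9, -2/9] . (h_X, h_Y, h_Z) = 1
  [-1/3, -1/9, 5/9] . (h_X, h_Y, h_Z) = 1

Solving yields:
  h_X = 441/130
  h_Y = 567/130
  h_Z = 306/65

Starting state is X, so the expected hitting time is h_X = 441/130.

Answer: 441/130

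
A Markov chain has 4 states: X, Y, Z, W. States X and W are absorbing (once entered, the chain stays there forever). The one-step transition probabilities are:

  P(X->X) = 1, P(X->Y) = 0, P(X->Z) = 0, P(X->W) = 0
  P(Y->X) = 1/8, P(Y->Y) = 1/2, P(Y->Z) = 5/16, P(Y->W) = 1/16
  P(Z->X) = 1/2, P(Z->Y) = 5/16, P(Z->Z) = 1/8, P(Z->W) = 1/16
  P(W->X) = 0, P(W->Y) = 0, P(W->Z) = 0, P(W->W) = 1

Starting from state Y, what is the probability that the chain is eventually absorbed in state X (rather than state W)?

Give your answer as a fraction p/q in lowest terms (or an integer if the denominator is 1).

Answer: 68/87

Derivation:
Let a_i = P(absorbed in X | start in state i).
Boundary conditions: a_X = 1, a_W = 0.
For each transient state i, a_i = sum_j P(i->j) * a_j:
  a_Y = 1/8*a_X + 1/2*a_Y + 5/16*a_Z + 1/16*a_W
  a_Z = 1/2*a_X + 5/16*a_Y + 1/8*a_Z + 1/16*a_W

Substituting a_X = 1 and a_W = 0, rearrange to (I - Q) a = r where r[i] = P(i -> X):
  [1/2, -5/16] . (a_Y, a_Z) = 1/8
  [-5/16, 7/8] . (a_Y, a_Z) = 1/2

Solving yields:
  a_Y = 68/87
  a_Z = 74/87

Starting state is Y, so the absorption probability is a_Y = 68/87.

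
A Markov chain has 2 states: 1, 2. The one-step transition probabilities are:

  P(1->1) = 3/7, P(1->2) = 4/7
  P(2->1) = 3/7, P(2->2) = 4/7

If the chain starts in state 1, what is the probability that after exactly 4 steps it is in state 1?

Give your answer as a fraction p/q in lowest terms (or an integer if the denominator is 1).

Computing P^4 by repeated multiplication:
P^1 =
  1: [3/7, 4/7]
  2: [3/7, 4/7]
P^2 =
  1: [3/7, 4/7]
  2: [3/7, 4/7]
P^3 =
  1: [3/7, 4/7]
  2: [3/7, 4/7]
P^4 =
  1: [3/7, 4/7]
  2: [3/7, 4/7]

(P^4)[1 -> 1] = 3/7

Answer: 3/7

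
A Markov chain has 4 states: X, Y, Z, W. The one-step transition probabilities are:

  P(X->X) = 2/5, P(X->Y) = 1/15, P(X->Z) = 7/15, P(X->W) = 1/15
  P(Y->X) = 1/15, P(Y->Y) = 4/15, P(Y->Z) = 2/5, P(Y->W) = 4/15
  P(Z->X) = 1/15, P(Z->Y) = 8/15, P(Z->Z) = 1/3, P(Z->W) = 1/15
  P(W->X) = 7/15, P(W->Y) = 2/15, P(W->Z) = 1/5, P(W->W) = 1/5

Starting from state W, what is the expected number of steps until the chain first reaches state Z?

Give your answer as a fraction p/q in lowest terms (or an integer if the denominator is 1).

Let h_i = expected steps to first reach Z from state i.
Boundary: h_Z = 0.
First-step equations for the other states:
  h_X = 1 + 2/5*h_X + 1/15*h_Y + 7/15*h_Z + 1/15*h_W
  h_Y = 1 + 1/15*h_X + 4/15*h_Y + 2/5*h_Z + 4/15*h_W
  h_W = 1 + 7/15*h_X + 2/15*h_Y + 1/5*h_Z + 1/5*h_W

Substituting h_Z = 0 and rearranging gives the linear system (I - Q) h = 1:
  [3/5, -1/15, -1/15] . (h_X, h_Y, h_W) = 1
  [-1/15, 11/15, -4/15] . (h_X, h_Y, h_W) = 1
  [-7/15, -2/15, 4/5] . (h_X, h_Y, h_W) = 1

Solving yields:
  h_X = 2295/997
  h_Y = 2670/997
  h_W = 3030/997

Starting state is W, so the expected hitting time is h_W = 3030/997.

Answer: 3030/997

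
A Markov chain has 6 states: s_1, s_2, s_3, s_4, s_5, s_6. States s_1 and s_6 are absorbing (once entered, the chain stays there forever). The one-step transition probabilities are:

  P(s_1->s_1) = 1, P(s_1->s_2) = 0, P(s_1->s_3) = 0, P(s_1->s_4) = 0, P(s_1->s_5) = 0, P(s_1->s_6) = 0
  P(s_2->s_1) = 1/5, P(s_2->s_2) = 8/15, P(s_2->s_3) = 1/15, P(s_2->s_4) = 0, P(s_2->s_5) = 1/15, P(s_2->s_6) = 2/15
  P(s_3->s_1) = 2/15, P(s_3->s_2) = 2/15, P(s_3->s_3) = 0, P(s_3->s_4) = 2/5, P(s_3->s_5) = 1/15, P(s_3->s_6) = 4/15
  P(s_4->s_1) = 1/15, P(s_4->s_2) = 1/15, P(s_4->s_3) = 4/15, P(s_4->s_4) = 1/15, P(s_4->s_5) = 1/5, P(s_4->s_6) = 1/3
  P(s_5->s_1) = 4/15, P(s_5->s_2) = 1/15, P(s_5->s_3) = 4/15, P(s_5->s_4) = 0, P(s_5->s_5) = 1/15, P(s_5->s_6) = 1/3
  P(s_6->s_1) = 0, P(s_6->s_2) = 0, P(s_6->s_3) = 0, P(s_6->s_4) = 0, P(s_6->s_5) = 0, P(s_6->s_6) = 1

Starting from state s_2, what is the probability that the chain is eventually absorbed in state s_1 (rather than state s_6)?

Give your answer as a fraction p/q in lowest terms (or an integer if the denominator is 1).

Let a_i = P(absorbed in s_1 | start in state i).
Boundary conditions: a_s_1 = 1, a_s_6 = 0.
For each transient state i, a_i = sum_j P(i->j) * a_j:
  a_s_2 = 1/5*a_s_1 + 8/15*a_s_2 + 1/15*a_s_3 + 0*a_s_4 + 1/15*a_s_5 + 2/15*a_s_6
  a_s_3 = 2/15*a_s_1 + 2/15*a_s_2 + 0*a_s_3 + 2/5*a_s_4 + 1/15*a_s_5 + 4/15*a_s_6
  a_s_4 = 1/15*a_s_1 + 1/15*a_s_2 + 4/15*a_s_3 + 1/15*a_s_4 + 1/5*a_s_5 + 1/3*a_s_6
  a_s_5 = 4/15*a_s_1 + 1/15*a_s_2 + 4/15*a_s_3 + 0*a_s_4 + 1/15*a_s_5 + 1/3*a_s_6

Substituting a_s_1 = 1 and a_s_6 = 0, rearrange to (I - Q) a = r where r[i] = P(i -> s_1):
  [7/15, -1/15, 0, -1/15] . (a_s_2, a_s_3, a_s_4, a_s_5) = 1/5
  [-2/15, 1, -2/5, -1/15] . (a_s_2, a_s_3, a_s_4, a_s_5) = 2/15
  [-1/15, -4/15, 14/15, -1/5] . (a_s_2, a_s_3, a_s_4, a_s_5) = 1/15
  [-1/15, -4/15, 0, 14/15] . (a_s_2, a_s_3, a_s_4, a_s_5) = 4/15

Solving yields:
  a_s_2 = 4456/8251
  a_s_3 = 2927/8251
  a_s_4 = 4993/16502
  a_s_5 = 3512/8251

Starting state is s_2, so the absorption probability is a_s_2 = 4456/8251.

Answer: 4456/8251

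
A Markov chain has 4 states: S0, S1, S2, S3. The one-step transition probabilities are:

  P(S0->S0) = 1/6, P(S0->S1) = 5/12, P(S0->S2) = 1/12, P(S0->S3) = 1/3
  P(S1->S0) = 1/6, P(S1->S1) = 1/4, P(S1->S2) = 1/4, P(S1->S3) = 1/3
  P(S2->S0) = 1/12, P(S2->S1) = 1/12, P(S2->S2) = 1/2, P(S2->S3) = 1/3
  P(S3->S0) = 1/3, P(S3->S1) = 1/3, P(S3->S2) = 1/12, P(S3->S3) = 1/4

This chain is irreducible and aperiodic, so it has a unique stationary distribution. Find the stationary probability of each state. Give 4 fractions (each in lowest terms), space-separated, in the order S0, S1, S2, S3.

Answer: 275/1378 375/1378 152/689 4/13

Derivation:
The stationary distribution satisfies pi = pi * P, i.e.:
  pi_S0 = 1/6*pi_S0 + 1/6*pi_S1 + 1/12*pi_S2 + 1/3*pi_S3
  pi_S1 = 5/12*pi_S0 + 1/4*pi_S1 + 1/12*pi_S2 + 1/3*pi_S3
  pi_S2 = 1/12*pi_S0 + 1/4*pi_S1 + 1/2*pi_S2 + 1/12*pi_S3
  pi_S3 = 1/3*pi_S0 + 1/3*pi_S1 + 1/3*pi_S2 + 1/4*pi_S3
with normalization: pi_S0 + pi_S1 + pi_S2 + pi_S3 = 1.

Using the first 3 balance equations plus normalization, the linear system A*pi = b is:
  [-5/6, 1/6, 1/12, 1/3] . pi = 0
  [5/12, -3/4, 1/12, 1/3] . pi = 0
  [1/12, 1/4, -1/2, 1/12] . pi = 0
  [1, 1, 1, 1] . pi = 1

Solving yields:
  pi_S0 = 275/1378
  pi_S1 = 375/1378
  pi_S2 = 152/689
  pi_S3 = 4/13

Verification (pi * P):
  275/1378*1/6 + 375/1378*1/6 + 152/689*1/12 + 4/13*1/3 = 275/1378 = pi_S0  (ok)
  275/1378*5/12 + 375/1378*1/4 + 152/689*1/12 + 4/13*1/3 = 375/1378 = pi_S1  (ok)
  275/1378*1/12 + 375/1378*1/4 + 152/689*1/2 + 4/13*1/12 = 152/689 = pi_S2  (ok)
  275/1378*1/3 + 375/1378*1/3 + 152/689*1/3 + 4/13*1/4 = 4/13 = pi_S3  (ok)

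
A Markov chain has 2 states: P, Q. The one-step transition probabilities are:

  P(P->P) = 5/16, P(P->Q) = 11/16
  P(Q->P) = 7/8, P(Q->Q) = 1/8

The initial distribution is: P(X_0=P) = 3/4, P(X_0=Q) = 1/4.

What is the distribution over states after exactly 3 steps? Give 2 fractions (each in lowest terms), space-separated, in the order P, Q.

Answer: 8621/16384 7763/16384

Derivation:
Propagating the distribution step by step (d_{t+1} = d_t * P):
d_0 = (P=3/4, Q=1/4)
  d_1[P] = 3/4*5/16 + 1/4*7/8 = 29/64
  d_1[Q] = 3/4*11/16 + 1/4*1/8 = 35/64
d_1 = (P=29/64, Q=35/64)
  d_2[P] = 29/64*5/16 + 35/64*7/8 = 635/1024
  d_2[Q] = 29/64*11/16 + 35/64*1/8 = 389/1024
d_2 = (P=635/1024, Q=389/1024)
  d_3[P] = 635/1024*5/16 + 389/1024*7/8 = 8621/16384
  d_3[Q] = 635/1024*11/16 + 389/1024*1/8 = 7763/16384
d_3 = (P=8621/16384, Q=7763/16384)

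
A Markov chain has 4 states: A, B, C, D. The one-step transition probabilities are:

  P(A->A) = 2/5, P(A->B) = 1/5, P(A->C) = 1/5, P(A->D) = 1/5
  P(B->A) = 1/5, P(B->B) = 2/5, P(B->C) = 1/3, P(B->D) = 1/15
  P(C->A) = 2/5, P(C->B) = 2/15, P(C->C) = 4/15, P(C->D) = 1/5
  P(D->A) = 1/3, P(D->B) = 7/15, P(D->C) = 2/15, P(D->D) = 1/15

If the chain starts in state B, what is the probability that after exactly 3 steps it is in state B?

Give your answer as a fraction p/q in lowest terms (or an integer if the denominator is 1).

Answer: 308/1125

Derivation:
Computing P^3 by repeated multiplication:
P^1 =
  A: [2/5, 1/5, 1/5, 1/5]
  B: [1/5, 2/5, 1/3, 1/15]
  C: [2/5, 2/15, 4/15, 1/5]
  D: [1/3, 7/15, 2/15, 1/15]
P^2 =
  A: [26/75, 7/25, 17/75, 11/75]
  B: [71/225, 62/225, 61/225, 31/225]
  C: [9/25, 59/225, 2/9, 7/45]
  D: [68/225, 68/225, 4/15, 29/225]
P^3 =
  A: [376/1125, 7/25, 91/375, 161/1125]
  B: [1133/3375, 308/1125, 829/3375, 163/1125]
  C: [1138/3375, 314/1125, 808/3375, 487/3375]
  D: [1117/3375, 187/675, 842/3375, 481/3375]

(P^3)[B -> B] = 308/1125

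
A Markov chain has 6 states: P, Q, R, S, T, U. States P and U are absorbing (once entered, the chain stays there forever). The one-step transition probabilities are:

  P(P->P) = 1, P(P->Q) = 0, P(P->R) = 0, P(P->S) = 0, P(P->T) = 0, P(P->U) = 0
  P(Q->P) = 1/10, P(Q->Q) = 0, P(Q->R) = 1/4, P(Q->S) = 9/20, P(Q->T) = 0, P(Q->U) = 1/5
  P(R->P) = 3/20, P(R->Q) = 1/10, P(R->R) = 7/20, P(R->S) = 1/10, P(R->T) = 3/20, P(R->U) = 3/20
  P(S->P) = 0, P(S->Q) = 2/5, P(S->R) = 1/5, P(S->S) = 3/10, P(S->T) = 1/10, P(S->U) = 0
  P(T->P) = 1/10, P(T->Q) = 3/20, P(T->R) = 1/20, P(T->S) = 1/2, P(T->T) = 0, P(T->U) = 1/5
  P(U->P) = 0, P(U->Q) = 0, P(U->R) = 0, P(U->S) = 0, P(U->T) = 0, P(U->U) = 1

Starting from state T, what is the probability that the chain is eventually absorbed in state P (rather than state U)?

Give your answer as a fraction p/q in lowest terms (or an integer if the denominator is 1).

Let a_i = P(absorbed in P | start in state i).
Boundary conditions: a_P = 1, a_U = 0.
For each transient state i, a_i = sum_j P(i->j) * a_j:
  a_Q = 1/10*a_P + 0*a_Q + 1/4*a_R + 9/20*a_S + 0*a_T + 1/5*a_U
  a_R = 3/20*a_P + 1/10*a_Q + 7/20*a_R + 1/10*a_S + 3/20*a_T + 3/20*a_U
  a_S = 0*a_P + 2/5*a_Q + 1/5*a_R + 3/10*a_S + 1/10*a_T + 0*a_U
  a_T = 1/10*a_P + 3/20*a_Q + 1/20*a_R + 1/2*a_S + 0*a_T + 1/5*a_U

Substituting a_P = 1 and a_U = 0, rearrange to (I - Q) a = r where r[i] = P(i -> P):
  [1, -1/4, -9/20, 0] . (a_Q, a_R, a_S, a_T) = 1/10
  [-1/10, 13/20, -1/10, -3/20] . (a_Q, a_R, a_S, a_T) = 3/20
  [-2/5, -1/5, 7/10, -1/10] . (a_Q, a_R, a_S, a_T) = 0
  [-3/20, -1/20, -1/2, 1] . (a_Q, a_R, a_S, a_T) = 1/10

Solving yields:
  a_Q = 6683/16992
  a_R = 7517/16992
  a_S = 6899/16992
  a_T = 6527/16992

Starting state is T, so the absorption probability is a_T = 6527/16992.

Answer: 6527/16992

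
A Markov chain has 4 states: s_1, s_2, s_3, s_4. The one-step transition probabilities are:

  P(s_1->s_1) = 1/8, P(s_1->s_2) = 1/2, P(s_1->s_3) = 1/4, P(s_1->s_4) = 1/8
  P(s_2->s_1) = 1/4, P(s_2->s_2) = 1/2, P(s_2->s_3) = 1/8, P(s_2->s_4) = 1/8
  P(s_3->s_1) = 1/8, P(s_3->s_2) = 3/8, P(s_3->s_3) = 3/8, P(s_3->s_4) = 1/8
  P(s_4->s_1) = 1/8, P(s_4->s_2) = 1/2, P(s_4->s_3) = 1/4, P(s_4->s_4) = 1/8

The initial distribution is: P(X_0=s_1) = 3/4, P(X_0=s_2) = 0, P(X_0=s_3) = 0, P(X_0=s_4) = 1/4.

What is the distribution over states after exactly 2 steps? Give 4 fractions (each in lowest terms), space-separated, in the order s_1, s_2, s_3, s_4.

Answer: 3/16 15/32 7/32 1/8

Derivation:
Propagating the distribution step by step (d_{t+1} = d_t * P):
d_0 = (s_1=3/4, s_2=0, s_3=0, s_4=1/4)
  d_1[s_1] = 3/4*1/8 + 0*1/4 + 0*1/8 + 1/4*1/8 = 1/8
  d_1[s_2] = 3/4*1/2 + 0*1/2 + 0*3/8 + 1/4*1/2 = 1/2
  d_1[s_3] = 3/4*1/4 + 0*1/8 + 0*3/8 + 1/4*1/4 = 1/4
  d_1[s_4] = 3/4*1/8 + 0*1/8 + 0*1/8 + 1/4*1/8 = 1/8
d_1 = (s_1=1/8, s_2=1/2, s_3=1/4, s_4=1/8)
  d_2[s_1] = 1/8*1/8 + 1/2*1/4 + 1/4*1/8 + 1/8*1/8 = 3/16
  d_2[s_2] = 1/8*1/2 + 1/2*1/2 + 1/4*3/8 + 1/8*1/2 = 15/32
  d_2[s_3] = 1/8*1/4 + 1/2*1/8 + 1/4*3/8 + 1/8*1/4 = 7/32
  d_2[s_4] = 1/8*1/8 + 1/2*1/8 + 1/4*1/8 + 1/8*1/8 = 1/8
d_2 = (s_1=3/16, s_2=15/32, s_3=7/32, s_4=1/8)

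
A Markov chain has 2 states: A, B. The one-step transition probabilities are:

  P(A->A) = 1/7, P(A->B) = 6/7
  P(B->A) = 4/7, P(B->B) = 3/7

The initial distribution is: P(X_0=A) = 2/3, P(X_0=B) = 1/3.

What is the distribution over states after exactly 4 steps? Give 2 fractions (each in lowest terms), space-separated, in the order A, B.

Propagating the distribution step by step (d_{t+1} = d_t * P):
d_0 = (A=2/3, B=1/3)
  d_1[A] = 2/3*1/7 + 1/3*4/7 = 2/7
  d_1[B] = 2/3*6/7 + 1/3*3/7 = 5/7
d_1 = (A=2/7, B=5/7)
  d_2[A] = 2/7*1/7 + 5/7*4/7 = 22/49
  d_2[B] = 2/7*6/7 + 5/7*3/7 = 27/49
d_2 = (A=22/49, B=27/49)
  d_3[A] = 22/49*1/7 + 27/49*4/7 = 130/343
  d_3[B] = 22/49*6/7 + 27/49*3/7 = 213/343
d_3 = (A=130/343, B=213/343)
  d_4[A] = 130/343*1/7 + 213/343*4/7 = 982/2401
  d_4[B] = 130/343*6/7 + 213/343*3/7 = 1419/2401
d_4 = (A=982/2401, B=1419/2401)

Answer: 982/2401 1419/2401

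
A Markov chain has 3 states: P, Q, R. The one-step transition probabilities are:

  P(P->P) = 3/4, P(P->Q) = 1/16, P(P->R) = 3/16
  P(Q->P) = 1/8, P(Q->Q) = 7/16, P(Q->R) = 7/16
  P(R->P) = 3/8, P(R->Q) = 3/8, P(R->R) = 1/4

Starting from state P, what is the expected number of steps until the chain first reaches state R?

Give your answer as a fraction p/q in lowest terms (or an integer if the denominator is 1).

Let h_i = expected steps to first reach R from state i.
Boundary: h_R = 0.
First-step equations for the other states:
  h_P = 1 + 3/4*h_P + 1/16*h_Q + 3/16*h_R
  h_Q = 1 + 1/8*h_P + 7/16*h_Q + 7/16*h_R

Substituting h_R = 0 and rearranging gives the linear system (I - Q) h = 1:
  [1/4, -1/16] . (h_P, h_Q) = 1
  [-1/8, 9/16] . (h_P, h_Q) = 1

Solving yields:
  h_P = 80/17
  h_Q = 48/17

Starting state is P, so the expected hitting time is h_P = 80/17.

Answer: 80/17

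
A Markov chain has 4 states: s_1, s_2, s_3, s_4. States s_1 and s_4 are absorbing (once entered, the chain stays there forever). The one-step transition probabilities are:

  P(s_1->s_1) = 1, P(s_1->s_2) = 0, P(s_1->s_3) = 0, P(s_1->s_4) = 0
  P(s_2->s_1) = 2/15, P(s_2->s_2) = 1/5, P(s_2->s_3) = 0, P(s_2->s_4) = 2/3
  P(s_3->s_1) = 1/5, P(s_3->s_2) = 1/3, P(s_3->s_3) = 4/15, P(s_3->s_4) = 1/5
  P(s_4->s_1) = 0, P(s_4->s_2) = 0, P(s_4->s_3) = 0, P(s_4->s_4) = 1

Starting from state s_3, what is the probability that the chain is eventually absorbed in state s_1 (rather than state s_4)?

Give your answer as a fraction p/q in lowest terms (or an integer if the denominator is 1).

Let a_i = P(absorbed in s_1 | start in state i).
Boundary conditions: a_s_1 = 1, a_s_4 = 0.
For each transient state i, a_i = sum_j P(i->j) * a_j:
  a_s_2 = 2/15*a_s_1 + 1/5*a_s_2 + 0*a_s_3 + 2/3*a_s_4
  a_s_3 = 1/5*a_s_1 + 1/3*a_s_2 + 4/15*a_s_3 + 1/5*a_s_4

Substituting a_s_1 = 1 and a_s_4 = 0, rearrange to (I - Q) a = r where r[i] = P(i -> s_1):
  [4/5, 0] . (a_s_2, a_s_3) = 2/15
  [-1/3, 11/15] . (a_s_2, a_s_3) = 1/5

Solving yields:
  a_s_2 = 1/6
  a_s_3 = 23/66

Starting state is s_3, so the absorption probability is a_s_3 = 23/66.

Answer: 23/66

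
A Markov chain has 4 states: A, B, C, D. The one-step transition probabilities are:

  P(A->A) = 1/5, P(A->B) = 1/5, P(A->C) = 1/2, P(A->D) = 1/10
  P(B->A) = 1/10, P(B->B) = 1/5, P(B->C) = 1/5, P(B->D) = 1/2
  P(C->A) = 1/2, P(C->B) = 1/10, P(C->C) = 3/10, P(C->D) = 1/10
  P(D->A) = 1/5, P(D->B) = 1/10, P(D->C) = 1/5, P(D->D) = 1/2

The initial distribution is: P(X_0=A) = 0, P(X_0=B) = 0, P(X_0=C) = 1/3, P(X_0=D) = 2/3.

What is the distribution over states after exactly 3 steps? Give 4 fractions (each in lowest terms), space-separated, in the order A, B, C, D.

Propagating the distribution step by step (d_{t+1} = d_t * P):
d_0 = (A=0, B=0, C=1/3, D=2/3)
  d_1[A] = 0*1/5 + 0*1/10 + 1/3*1/2 + 2/3*1/5 = 3/10
  d_1[B] = 0*1/5 + 0*1/5 + 1/3*1/10 + 2/3*1/10 = 1/10
  d_1[C] = 0*1/2 + 0*1/5 + 1/3*3/10 + 2/3*1/5 = 7/30
  d_1[D] = 0*1/10 + 0*1/2 + 1/3*1/10 + 2/3*1/2 = 11/30
d_1 = (A=3/10, B=1/10, C=7/30, D=11/30)
  d_2[A] = 3/10*1/5 + 1/10*1/10 + 7/30*1/2 + 11/30*1/5 = 13/50
  d_2[B] = 3/10*1/5 + 1/10*1/5 + 7/30*1/10 + 11/30*1/10 = 7/50
  d_2[C] = 3/10*1/2 + 1/10*1/5 + 7/30*3/10 + 11/30*1/5 = 47/150
  d_2[D] = 3/10*1/10 + 1/10*1/2 + 7/30*1/10 + 11/30*1/2 = 43/150
d_2 = (A=13/50, B=7/50, C=47/150, D=43/150)
  d_3[A] = 13/50*1/5 + 7/50*1/10 + 47/150*1/2 + 43/150*1/5 = 7/25
  d_3[B] = 13/50*1/5 + 7/50*1/5 + 47/150*1/10 + 43/150*1/10 = 7/50
  d_3[C] = 13/50*1/2 + 7/50*1/5 + 47/150*3/10 + 43/150*1/5 = 116/375
  d_3[D] = 13/50*1/10 + 7/50*1/2 + 47/150*1/10 + 43/150*1/2 = 203/750
d_3 = (A=7/25, B=7/50, C=116/375, D=203/750)

Answer: 7/25 7/50 116/375 203/750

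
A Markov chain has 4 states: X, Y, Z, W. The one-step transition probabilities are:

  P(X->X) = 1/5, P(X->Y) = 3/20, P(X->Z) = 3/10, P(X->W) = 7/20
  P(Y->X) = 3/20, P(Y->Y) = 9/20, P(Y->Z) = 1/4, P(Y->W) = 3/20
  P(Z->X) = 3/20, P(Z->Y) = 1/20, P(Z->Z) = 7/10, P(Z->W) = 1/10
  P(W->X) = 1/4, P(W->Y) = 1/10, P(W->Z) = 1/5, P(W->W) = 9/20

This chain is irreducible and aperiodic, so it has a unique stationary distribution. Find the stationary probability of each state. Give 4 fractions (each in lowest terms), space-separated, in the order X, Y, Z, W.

Answer: 515/2821 376/2821 1269/2821 661/2821

Derivation:
The stationary distribution satisfies pi = pi * P, i.e.:
  pi_X = 1/5*pi_X + 3/20*pi_Y + 3/20*pi_Z + 1/4*pi_W
  pi_Y = 3/20*pi_X + 9/20*pi_Y + 1/20*pi_Z + 1/10*pi_W
  pi_Z = 3/10*pi_X + 1/4*pi_Y + 7/10*pi_Z + 1/5*pi_W
  pi_W = 7/20*pi_X + 3/20*pi_Y + 1/10*pi_Z + 9/20*pi_W
with normalization: pi_X + pi_Y + pi_Z + pi_W = 1.

Using the first 3 balance equations plus normalization, the linear system A*pi = b is:
  [-4/5, 3/20, 3/20, 1/4] . pi = 0
  [3/20, -11/20, 1/20, 1/10] . pi = 0
  [3/10, 1/4, -3/10, 1/5] . pi = 0
  [1, 1, 1, 1] . pi = 1

Solving yields:
  pi_X = 515/2821
  pi_Y = 376/2821
  pi_Z = 1269/2821
  pi_W = 661/2821

Verification (pi * P):
  515/2821*1/5 + 376/2821*3/20 + 1269/2821*3/20 + 661/2821*1/4 = 515/2821 = pi_X  (ok)
  515/2821*3/20 + 376/2821*9/20 + 1269/2821*1/20 + 661/2821*1/10 = 376/2821 = pi_Y  (ok)
  515/2821*3/10 + 376/2821*1/4 + 1269/2821*7/10 + 661/2821*1/5 = 1269/2821 = pi_Z  (ok)
  515/2821*7/20 + 376/2821*3/20 + 1269/2821*1/10 + 661/2821*9/20 = 661/2821 = pi_W  (ok)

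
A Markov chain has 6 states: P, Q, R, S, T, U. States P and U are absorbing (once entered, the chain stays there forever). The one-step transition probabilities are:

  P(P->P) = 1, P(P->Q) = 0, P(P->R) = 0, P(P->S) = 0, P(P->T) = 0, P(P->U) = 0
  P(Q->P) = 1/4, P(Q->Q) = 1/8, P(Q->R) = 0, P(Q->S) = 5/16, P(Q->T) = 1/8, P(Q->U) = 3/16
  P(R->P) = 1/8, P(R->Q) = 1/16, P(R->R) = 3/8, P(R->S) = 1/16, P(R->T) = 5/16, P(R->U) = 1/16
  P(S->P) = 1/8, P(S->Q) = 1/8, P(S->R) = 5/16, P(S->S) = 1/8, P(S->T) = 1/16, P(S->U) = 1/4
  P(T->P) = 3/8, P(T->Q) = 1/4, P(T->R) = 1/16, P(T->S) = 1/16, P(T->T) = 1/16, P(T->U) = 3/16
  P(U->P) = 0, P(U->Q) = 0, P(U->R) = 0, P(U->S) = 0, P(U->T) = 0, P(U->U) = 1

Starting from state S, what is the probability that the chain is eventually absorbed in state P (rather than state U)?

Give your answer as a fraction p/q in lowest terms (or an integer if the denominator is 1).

Let a_i = P(absorbed in P | start in state i).
Boundary conditions: a_P = 1, a_U = 0.
For each transient state i, a_i = sum_j P(i->j) * a_j:
  a_Q = 1/4*a_P + 1/8*a_Q + 0*a_R + 5/16*a_S + 1/8*a_T + 3/16*a_U
  a_R = 1/8*a_P + 1/16*a_Q + 3/8*a_R + 1/16*a_S + 5/16*a_T + 1/16*a_U
  a_S = 1/8*a_P + 1/8*a_Q + 5/16*a_R + 1/8*a_S + 1/16*a_T + 1/4*a_U
  a_T = 3/8*a_P + 1/4*a_Q + 1/16*a_R + 1/16*a_S + 1/16*a_T + 3/16*a_U

Substituting a_P = 1 and a_U = 0, rearrange to (I - Q) a = r where r[i] = P(i -> P):
  [7/8, 0, -5/16, -1/8] . (a_Q, a_R, a_S, a_T) = 1/4
  [-1/16, 5/8, -1/16, -5/16] . (a_Q, a_R, a_S, a_T) = 1/8
  [-1/8, -5/16, 7/8, -1/16] . (a_Q, a_R, a_S, a_T) = 1/8
  [-1/4, -1/16, -1/16, 15/16] . (a_Q, a_R, a_S, a_T) = 3/8

Solving yields:
  a_Q = 6338/11587
  a_R = 7098/11587
  a_S = 5608/11587
  a_T = 7172/11587

Starting state is S, so the absorption probability is a_S = 5608/11587.

Answer: 5608/11587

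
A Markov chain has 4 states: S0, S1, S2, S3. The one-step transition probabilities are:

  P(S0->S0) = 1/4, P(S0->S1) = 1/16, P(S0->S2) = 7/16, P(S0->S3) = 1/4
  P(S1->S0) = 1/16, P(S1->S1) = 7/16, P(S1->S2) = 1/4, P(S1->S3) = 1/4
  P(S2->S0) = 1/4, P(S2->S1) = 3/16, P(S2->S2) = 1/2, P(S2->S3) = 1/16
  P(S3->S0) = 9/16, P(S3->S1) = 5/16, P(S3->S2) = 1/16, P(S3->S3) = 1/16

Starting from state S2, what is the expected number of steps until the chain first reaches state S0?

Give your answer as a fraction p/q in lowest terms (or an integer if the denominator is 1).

Answer: 992/233

Derivation:
Let h_i = expected steps to first reach S0 from state i.
Boundary: h_S0 = 0.
First-step equations for the other states:
  h_S1 = 1 + 1/16*h_S0 + 7/16*h_S1 + 1/4*h_S2 + 1/4*h_S3
  h_S2 = 1 + 1/4*h_S0 + 3/16*h_S1 + 1/2*h_S2 + 1/16*h_S3
  h_S3 = 1 + 9/16*h_S0 + 5/16*h_S1 + 1/16*h_S2 + 1/16*h_S3

Substituting h_S0 = 0 and rearranging gives the linear system (I - Q) h = 1:
  [9/16, -1/4, -1/4] . (h_S1, h_S2, h_S3) = 1
  [-3/16, 1/2, -1/16] . (h_S1, h_S2, h_S3) = 1
  [-5/16, -1/16, 15/16] . (h_S1, h_S2, h_S3) = 1

Solving yields:
  h_S1 = 1168/233
  h_S2 = 992/233
  h_S3 = 704/233

Starting state is S2, so the expected hitting time is h_S2 = 992/233.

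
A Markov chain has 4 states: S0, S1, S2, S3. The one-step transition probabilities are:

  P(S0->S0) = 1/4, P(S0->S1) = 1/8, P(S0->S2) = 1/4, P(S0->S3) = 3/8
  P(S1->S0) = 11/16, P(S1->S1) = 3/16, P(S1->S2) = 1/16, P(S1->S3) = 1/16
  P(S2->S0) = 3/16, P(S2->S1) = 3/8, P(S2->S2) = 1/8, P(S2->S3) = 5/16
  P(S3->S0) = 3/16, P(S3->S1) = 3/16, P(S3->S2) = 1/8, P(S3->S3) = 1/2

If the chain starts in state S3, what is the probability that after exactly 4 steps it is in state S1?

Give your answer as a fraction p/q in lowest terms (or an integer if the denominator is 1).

Computing P^4 by repeated multiplication:
P^1 =
  S0: [1/4, 1/8, 1/4, 3/8]
  S1: [11/16, 3/16, 1/16, 1/16]
  S2: [3/16, 3/8, 1/8, 5/16]
  S3: [3/16, 3/16, 1/8, 1/2]
P^2 =
  S0: [17/64, 7/32, 19/128, 47/128]
  S1: [83/256, 5/32, 51/256, 41/128]
  S2: [99/256, 51/256, 1/8, 37/128]
  S3: [75/256, 51/256, 35/256, 95/256]
P^3 =
  S0: [321/1024, 407/2048, 37/256, 703/2048]
  S1: [1171/4096, 419/2048, 319/2048, 1449/4096]
  S2: [1275/4096, 765/4096, 659/4096, 1397/4096]
  S3: [1251/4096, 399/2048, 611/4096, 359/1024]
P^4 =
  S0: [5021/16384, 3195/16384, 4973/32768, 11363/32768]
  S1: [20163/65536, 13031/65536, 303/2048, 11323/32768]
  S2: [19683/65536, 6495/32768, 9977/65536, 11443/32768]
  S3: [19923/65536, 6435/32768, 1237/8192, 22847/65536]

(P^4)[S3 -> S1] = 6435/32768

Answer: 6435/32768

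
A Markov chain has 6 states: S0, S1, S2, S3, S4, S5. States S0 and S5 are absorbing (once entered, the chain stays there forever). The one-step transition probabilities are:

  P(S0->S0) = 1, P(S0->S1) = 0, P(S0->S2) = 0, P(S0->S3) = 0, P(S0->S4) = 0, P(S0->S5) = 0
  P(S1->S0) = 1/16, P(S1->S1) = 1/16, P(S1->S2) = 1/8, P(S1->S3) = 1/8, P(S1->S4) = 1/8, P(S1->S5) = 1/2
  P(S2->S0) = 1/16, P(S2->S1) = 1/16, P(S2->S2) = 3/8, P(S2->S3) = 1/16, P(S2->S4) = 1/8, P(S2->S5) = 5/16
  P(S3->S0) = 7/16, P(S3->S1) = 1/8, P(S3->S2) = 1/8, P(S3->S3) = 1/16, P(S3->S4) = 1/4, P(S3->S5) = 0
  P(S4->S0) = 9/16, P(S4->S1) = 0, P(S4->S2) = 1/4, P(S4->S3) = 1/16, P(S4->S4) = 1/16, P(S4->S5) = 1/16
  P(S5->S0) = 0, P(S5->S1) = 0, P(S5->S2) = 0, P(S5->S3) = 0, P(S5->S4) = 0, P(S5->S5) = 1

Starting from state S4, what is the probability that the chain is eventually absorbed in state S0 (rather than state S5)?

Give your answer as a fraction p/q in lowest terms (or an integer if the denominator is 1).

Let a_i = P(absorbed in S0 | start in state i).
Boundary conditions: a_S0 = 1, a_S5 = 0.
For each transient state i, a_i = sum_j P(i->j) * a_j:
  a_S1 = 1/16*a_S0 + 1/16*a_S1 + 1/8*a_S2 + 1/8*a_S3 + 1/8*a_S4 + 1/2*a_S5
  a_S2 = 1/16*a_S0 + 1/16*a_S1 + 3/8*a_S2 + 1/16*a_S3 + 1/8*a_S4 + 5/16*a_S5
  a_S3 = 7/16*a_S0 + 1/8*a_S1 + 1/8*a_S2 + 1/16*a_S3 + 1/4*a_S4 + 0*a_S5
  a_S4 = 9/16*a_S0 + 0*a_S1 + 1/4*a_S2 + 1/16*a_S3 + 1/16*a_S4 + 1/16*a_S5

Substituting a_S0 = 1 and a_S5 = 0, rearrange to (I - Q) a = r where r[i] = P(i -> S0):
  [15/16, -1/8, -1/8, -1/8] . (a_S1, a_S2, a_S3, a_S4) = 1/16
  [-1/16, 5/8, -1/16, -1/8] . (a_S1, a_S2, a_S3, a_S4) = 1/16
  [-1/8, -1/8, 15/16, -1/4] . (a_S1, a_S2, a_S3, a_S4) = 7/16
  [0, -1/4, -1/16, 15/16] . (a_S1, a_S2, a_S3, a_S4) = 9/16

Solving yields:
  a_S1 = 4594/14625
  a_S2 = 10411/29250
  a_S3 = 11038/14625
  a_S4 = 1211/1625

Starting state is S4, so the absorption probability is a_S4 = 1211/1625.

Answer: 1211/1625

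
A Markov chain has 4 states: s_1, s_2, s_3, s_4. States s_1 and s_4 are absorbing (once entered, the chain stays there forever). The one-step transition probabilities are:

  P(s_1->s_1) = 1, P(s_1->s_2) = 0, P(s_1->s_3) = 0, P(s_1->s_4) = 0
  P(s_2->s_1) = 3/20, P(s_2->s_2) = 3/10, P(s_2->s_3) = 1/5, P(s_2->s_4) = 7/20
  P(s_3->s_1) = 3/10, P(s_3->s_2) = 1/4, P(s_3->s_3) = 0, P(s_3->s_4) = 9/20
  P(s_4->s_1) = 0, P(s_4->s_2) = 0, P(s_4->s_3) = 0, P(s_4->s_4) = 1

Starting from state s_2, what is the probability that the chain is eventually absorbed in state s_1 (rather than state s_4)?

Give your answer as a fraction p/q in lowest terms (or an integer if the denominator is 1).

Answer: 21/65

Derivation:
Let a_i = P(absorbed in s_1 | start in state i).
Boundary conditions: a_s_1 = 1, a_s_4 = 0.
For each transient state i, a_i = sum_j P(i->j) * a_j:
  a_s_2 = 3/20*a_s_1 + 3/10*a_s_2 + 1/5*a_s_3 + 7/20*a_s_4
  a_s_3 = 3/10*a_s_1 + 1/4*a_s_2 + 0*a_s_3 + 9/20*a_s_4

Substituting a_s_1 = 1 and a_s_4 = 0, rearrange to (I - Q) a = r where r[i] = P(i -> s_1):
  [7/10, -1/5] . (a_s_2, a_s_3) = 3/20
  [-1/4, 1] . (a_s_2, a_s_3) = 3/10

Solving yields:
  a_s_2 = 21/65
  a_s_3 = 99/260

Starting state is s_2, so the absorption probability is a_s_2 = 21/65.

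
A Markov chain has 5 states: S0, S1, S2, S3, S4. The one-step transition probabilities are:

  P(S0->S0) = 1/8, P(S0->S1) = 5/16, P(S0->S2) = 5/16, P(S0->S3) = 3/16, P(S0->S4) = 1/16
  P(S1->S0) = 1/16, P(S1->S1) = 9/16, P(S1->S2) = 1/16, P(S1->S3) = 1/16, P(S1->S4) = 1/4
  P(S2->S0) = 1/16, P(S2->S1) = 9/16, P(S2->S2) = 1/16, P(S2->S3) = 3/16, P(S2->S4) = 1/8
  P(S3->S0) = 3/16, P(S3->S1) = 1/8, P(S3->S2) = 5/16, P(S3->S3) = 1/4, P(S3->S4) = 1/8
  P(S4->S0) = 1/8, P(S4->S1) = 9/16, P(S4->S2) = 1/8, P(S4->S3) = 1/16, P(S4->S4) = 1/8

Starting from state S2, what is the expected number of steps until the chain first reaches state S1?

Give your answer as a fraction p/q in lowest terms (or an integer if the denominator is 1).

Let h_i = expected steps to first reach S1 from state i.
Boundary: h_S1 = 0.
First-step equations for the other states:
  h_S0 = 1 + 1/8*h_S0 + 5/16*h_S1 + 5/16*h_S2 + 3/16*h_S3 + 1/16*h_S4
  h_S2 = 1 + 1/16*h_S0 + 9/16*h_S1 + 1/16*h_S2 + 3/16*h_S3 + 1/8*h_S4
  h_S3 = 1 + 3/16*h_S0 + 1/8*h_S1 + 5/16*h_S2 + 1/4*h_S3 + 1/8*h_S4
  h_S4 = 1 + 1/8*h_S0 + 9/16*h_S1 + 1/8*h_S2 + 1/16*h_S3 + 1/8*h_S4

Substituting h_S1 = 0 and rearranging gives the linear system (I - Q) h = 1:
  [7/8, -5/16, -3/16, -1/16] . (h_S0, h_S2, h_S3, h_S4) = 1
  [-1/16, 15/16, -3/16, -1/8] . (h_S0, h_S2, h_S3, h_S4) = 1
  [-3/16, -5/16, 3/4, -1/8] . (h_S0, h_S2, h_S3, h_S4) = 1
  [-1/8, -1/8, -1/16, 7/8] . (h_S0, h_S2, h_S3, h_S4) = 1

Solving yields:
  h_S0 = 18340/6603
  h_S2 = 14444/6603
  h_S3 = 21704/6603
  h_S4 = 13780/6603

Starting state is S2, so the expected hitting time is h_S2 = 14444/6603.

Answer: 14444/6603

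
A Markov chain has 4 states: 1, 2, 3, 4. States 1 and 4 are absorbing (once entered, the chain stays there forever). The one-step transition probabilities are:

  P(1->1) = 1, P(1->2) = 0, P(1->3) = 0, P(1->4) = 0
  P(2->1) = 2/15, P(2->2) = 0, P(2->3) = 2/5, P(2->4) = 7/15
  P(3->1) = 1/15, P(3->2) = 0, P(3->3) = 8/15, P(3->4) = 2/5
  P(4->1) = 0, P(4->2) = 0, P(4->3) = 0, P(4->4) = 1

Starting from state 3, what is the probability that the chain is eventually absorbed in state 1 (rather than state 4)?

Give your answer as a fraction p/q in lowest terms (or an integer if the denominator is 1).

Let a_i = P(absorbed in 1 | start in state i).
Boundary conditions: a_1 = 1, a_4 = 0.
For each transient state i, a_i = sum_j P(i->j) * a_j:
  a_2 = 2/15*a_1 + 0*a_2 + 2/5*a_3 + 7/15*a_4
  a_3 = 1/15*a_1 + 0*a_2 + 8/15*a_3 + 2/5*a_4

Substituting a_1 = 1 and a_4 = 0, rearrange to (I - Q) a = r where r[i] = P(i -> 1):
  [1, -2/5] . (a_2, a_3) = 2/15
  [0, 7/15] . (a_2, a_3) = 1/15

Solving yields:
  a_2 = 4/21
  a_3 = 1/7

Starting state is 3, so the absorption probability is a_3 = 1/7.

Answer: 1/7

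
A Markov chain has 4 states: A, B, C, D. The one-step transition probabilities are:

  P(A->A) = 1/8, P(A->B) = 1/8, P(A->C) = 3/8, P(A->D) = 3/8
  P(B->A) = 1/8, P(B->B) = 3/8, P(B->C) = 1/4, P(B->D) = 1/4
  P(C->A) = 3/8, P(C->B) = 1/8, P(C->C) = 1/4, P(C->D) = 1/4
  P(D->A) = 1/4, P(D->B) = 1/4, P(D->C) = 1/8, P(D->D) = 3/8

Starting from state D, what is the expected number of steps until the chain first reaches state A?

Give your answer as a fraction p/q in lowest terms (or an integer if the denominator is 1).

Answer: 25/6

Derivation:
Let h_i = expected steps to first reach A from state i.
Boundary: h_A = 0.
First-step equations for the other states:
  h_B = 1 + 1/8*h_A + 3/8*h_B + 1/4*h_C + 1/4*h_D
  h_C = 1 + 3/8*h_A + 1/8*h_B + 1/4*h_C + 1/4*h_D
  h_D = 1 + 1/4*h_A + 1/4*h_B + 1/8*h_C + 3/8*h_D

Substituting h_A = 0 and rearranging gives the linear system (I - Q) h = 1:
  [5/8, -1/4, -1/4] . (h_B, h_C, h_D) = 1
  [-1/8, 3/4, -1/4] . (h_B, h_C, h_D) = 1
  [-1/4, -1/8, 5/8] . (h_B, h_C, h_D) = 1

Solving yields:
  h_B = 14/3
  h_C = 7/2
  h_D = 25/6

Starting state is D, so the expected hitting time is h_D = 25/6.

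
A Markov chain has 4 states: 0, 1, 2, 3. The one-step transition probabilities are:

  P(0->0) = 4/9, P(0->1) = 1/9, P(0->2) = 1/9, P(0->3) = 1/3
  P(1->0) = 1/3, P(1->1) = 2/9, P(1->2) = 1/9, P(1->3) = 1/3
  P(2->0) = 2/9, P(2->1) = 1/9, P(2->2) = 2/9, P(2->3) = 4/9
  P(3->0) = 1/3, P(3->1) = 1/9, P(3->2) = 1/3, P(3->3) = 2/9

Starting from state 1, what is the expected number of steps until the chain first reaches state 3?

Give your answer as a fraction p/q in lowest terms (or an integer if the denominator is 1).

Let h_i = expected steps to first reach 3 from state i.
Boundary: h_3 = 0.
First-step equations for the other states:
  h_0 = 1 + 4/9*h_0 + 1/9*h_1 + 1/9*h_2 + 1/3*h_3
  h_1 = 1 + 1/3*h_0 + 2/9*h_1 + 1/9*h_2 + 1/3*h_3
  h_2 = 1 + 2/9*h_0 + 1/9*h_1 + 2/9*h_2 + 4/9*h_3

Substituting h_3 = 0 and rearranging gives the linear system (I - Q) h = 1:
  [5/9, -1/9, -1/9] . (h_0, h_1, h_2) = 1
  [-1/3, 7/9, -1/9] . (h_0, h_1, h_2) = 1
  [-2/9, -1/9, 7/9] . (h_0, h_1, h_2) = 1

Solving yields:
  h_0 = 72/25
  h_1 = 72/25
  h_2 = 63/25

Starting state is 1, so the expected hitting time is h_1 = 72/25.

Answer: 72/25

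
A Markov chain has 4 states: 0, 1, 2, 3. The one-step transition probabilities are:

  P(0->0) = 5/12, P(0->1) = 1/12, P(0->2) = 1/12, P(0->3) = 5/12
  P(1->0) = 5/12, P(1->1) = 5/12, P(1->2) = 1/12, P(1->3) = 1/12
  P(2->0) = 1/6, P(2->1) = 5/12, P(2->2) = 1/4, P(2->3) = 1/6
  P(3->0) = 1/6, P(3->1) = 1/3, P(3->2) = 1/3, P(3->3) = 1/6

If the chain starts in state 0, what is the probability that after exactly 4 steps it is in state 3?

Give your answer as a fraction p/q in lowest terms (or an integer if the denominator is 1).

Computing P^4 by repeated multiplication:
P^1 =
  0: [5/12, 1/12, 1/12, 5/12]
  1: [5/12, 5/12, 1/12, 1/12]
  2: [1/6, 5/12, 1/4, 1/6]
  3: [1/6, 1/3, 1/3, 1/6]
P^2 =
  0: [7/24, 35/144, 29/144, 19/72]
  1: [3/8, 13/48, 17/144, 17/72]
  2: [5/16, 25/72, 1/6, 25/144]
  3: [7/24, 25/72, 13/72, 13/72]
P^3 =
  0: [173/576, 257/864, 79/432, 379/1728]
  1: [21/64, 235/864, 35/216, 137/576]
  2: [191/576, 515/1728, 89/576, 373/1728]
  3: [47/144, 263/864, 137/864, 91/432]
P^4 =
  0: [2185/6912, 6185/20736, 3497/20736, 4499/20736]
  1: [2189/6912, 1987/6912, 3521/20736, 4687/20736]
  2: [35/108, 5975/20736, 1127/6912, 1165/5184]
  3: [1121/3456, 1505/5184, 421/2592, 2311/10368]

(P^4)[0 -> 3] = 4499/20736

Answer: 4499/20736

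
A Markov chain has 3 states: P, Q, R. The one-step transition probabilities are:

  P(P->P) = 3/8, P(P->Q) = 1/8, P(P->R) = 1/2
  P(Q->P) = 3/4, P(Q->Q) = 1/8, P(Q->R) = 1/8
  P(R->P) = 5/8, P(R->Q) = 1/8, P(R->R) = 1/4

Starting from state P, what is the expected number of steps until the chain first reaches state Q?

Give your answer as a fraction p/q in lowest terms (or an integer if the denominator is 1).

Answer: 8

Derivation:
Let h_i = expected steps to first reach Q from state i.
Boundary: h_Q = 0.
First-step equations for the other states:
  h_P = 1 + 3/8*h_P + 1/8*h_Q + 1/2*h_R
  h_R = 1 + 5/8*h_P + 1/8*h_Q + 1/4*h_R

Substituting h_Q = 0 and rearranging gives the linear system (I - Q) h = 1:
  [5/8, -1/2] . (h_P, h_R) = 1
  [-5/8, 3/4] . (h_P, h_R) = 1

Solving yields:
  h_P = 8
  h_R = 8

Starting state is P, so the expected hitting time is h_P = 8.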